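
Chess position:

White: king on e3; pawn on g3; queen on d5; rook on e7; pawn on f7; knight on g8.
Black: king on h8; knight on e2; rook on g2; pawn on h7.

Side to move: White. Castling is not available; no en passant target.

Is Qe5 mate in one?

yes

After Qe5: black king on h8; in check: yes, from the white queen on e5.
King squares — g7: attacked by Qe5; h7: own pawn; g8: attacked by Pf7.
Black has no legal moves → checkmate.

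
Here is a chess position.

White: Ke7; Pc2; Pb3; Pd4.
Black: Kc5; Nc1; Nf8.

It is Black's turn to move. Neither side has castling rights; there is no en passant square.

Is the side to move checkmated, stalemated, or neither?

Black to move; black king on c5.
In check: yes, from the white pawn on d4.
King squares — b4: available; c4: attacked by Pb3; d4: available; b5: available; d5: available; b6: available; c6: available; d6: attacked by Ke7.
Legal moves for Black: Kc6, Kb6, Kd5, Kb5, Kxd4, Kb4.
Black is in check but has 6 legal moves → neither.

neither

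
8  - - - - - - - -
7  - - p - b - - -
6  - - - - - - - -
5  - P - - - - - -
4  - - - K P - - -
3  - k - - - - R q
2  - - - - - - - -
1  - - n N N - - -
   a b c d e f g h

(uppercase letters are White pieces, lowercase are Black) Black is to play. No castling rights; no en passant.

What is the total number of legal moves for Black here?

5

Black to move; king on b3.
In check: yes, from the white rook on g3.
Legal moves: Kb4, Ka4, Ka2, Qxg3, Nd3.
Count: 5.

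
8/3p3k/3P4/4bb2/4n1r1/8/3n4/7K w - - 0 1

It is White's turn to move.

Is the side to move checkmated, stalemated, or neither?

White to move; white king on h1.
In check: no.
King squares — g1: attacked by Rg4; g2: attacked by Rg4; h2: attacked by Be5.
Legal moves for White: none.
Not in check and no legal moves → stalemate.

stalemate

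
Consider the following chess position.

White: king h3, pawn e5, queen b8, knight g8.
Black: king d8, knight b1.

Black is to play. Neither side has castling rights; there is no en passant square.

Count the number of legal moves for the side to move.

Black to move; king on d8.
In check: yes, from the white queen on b8.
Legal moves: Kd7.
Count: 1.

1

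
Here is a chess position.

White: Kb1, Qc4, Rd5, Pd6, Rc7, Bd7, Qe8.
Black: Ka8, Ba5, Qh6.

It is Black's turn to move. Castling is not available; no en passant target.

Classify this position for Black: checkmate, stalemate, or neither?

Black to move; black king on a8.
In check: yes, from the white queen on e8.
King squares — a7: attacked by Rc7; b7: attacked by Rc7; b8: attacked by Qe8.
Legal moves for Black: none.
In check with no legal moves → checkmate.

checkmate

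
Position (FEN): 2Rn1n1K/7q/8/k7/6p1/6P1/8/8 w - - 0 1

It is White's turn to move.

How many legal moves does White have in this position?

White to move; king on h8.
In check: yes, from the black queen on h7.
Legal moves: none.
Count: 0.

0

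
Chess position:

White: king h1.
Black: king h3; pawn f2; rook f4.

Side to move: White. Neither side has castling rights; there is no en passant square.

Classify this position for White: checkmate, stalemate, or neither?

stalemate

White to move; white king on h1.
In check: no.
King squares — g1: attacked by Pf2; g2: attacked by Kh3; h2: attacked by Kh3.
Legal moves for White: none.
Not in check and no legal moves → stalemate.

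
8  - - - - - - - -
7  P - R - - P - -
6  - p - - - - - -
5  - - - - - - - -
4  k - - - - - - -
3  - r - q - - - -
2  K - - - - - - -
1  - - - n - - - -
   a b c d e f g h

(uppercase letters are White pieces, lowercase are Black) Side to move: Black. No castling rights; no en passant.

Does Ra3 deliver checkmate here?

After Ra3: white king on a2; in check: yes, from the black rook on a3.
King squares — a1: attacked by Ra3; b1: attacked by Qd3; b2: attacked by Nd1; a3: attacked by Qd3; b3: attacked by Ra3.
White has no legal moves → checkmate.

yes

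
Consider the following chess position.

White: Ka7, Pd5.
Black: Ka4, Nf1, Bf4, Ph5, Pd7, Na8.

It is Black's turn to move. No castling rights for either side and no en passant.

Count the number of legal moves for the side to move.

Black to move; king on a4.
In check: no.
Legal moves: Nc7, Nb6, Bb8+, Bc7, Bh6, Bd6, Bg5, Be5, Bg3, Be3+, Bh2, Bd2, Bc1, Kb5, Ka5, Kb4, Kb3, Ka3, Ng3, Ne3, Nh2, Nd2, d6, h4.
Count: 24.

24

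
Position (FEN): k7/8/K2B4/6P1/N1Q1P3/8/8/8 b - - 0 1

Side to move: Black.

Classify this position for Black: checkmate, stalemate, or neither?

stalemate

Black to move; black king on a8.
In check: no.
King squares — a7: attacked by Ka6; b7: attacked by Ka6; b8: attacked by Bd6.
Legal moves for Black: none.
Not in check and no legal moves → stalemate.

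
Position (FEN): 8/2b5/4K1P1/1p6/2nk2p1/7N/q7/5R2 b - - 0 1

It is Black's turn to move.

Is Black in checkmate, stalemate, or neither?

Black to move; black king on d4.
In check: no.
Legal moves for Black include: Bd8, Bb8, Bd6, Bb6, Be5, Ba5, Bf4, Bg3, Bh2, Kc5, Ke4, Ke3, Kd3, Kc3, Nd6+, Nb6+, Ne5+, Na5+, ... (list truncated; more exist).
Black has legal moves and is not in check → neither.

neither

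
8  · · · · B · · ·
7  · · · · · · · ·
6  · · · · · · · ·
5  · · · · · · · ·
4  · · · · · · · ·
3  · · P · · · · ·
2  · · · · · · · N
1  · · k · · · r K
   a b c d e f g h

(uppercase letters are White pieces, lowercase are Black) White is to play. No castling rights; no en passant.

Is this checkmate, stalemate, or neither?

White to move; white king on h1.
In check: yes, from the black rook on g1.
King squares — g1: available; g2: attacked by Rg1; h2: own knight.
Legal moves for White: Kxg1.
White is in check but has 1 legal move → neither.

neither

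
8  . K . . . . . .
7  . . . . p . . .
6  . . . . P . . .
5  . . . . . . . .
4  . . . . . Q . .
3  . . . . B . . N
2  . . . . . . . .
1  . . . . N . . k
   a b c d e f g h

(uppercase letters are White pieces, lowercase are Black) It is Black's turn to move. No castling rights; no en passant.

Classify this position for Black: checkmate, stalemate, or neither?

stalemate

Black to move; black king on h1.
In check: no.
King squares — g1: attacked by Be3; g2: attacked by Ne1; h2: attacked by Qf4.
Legal moves for Black: none.
Not in check and no legal moves → stalemate.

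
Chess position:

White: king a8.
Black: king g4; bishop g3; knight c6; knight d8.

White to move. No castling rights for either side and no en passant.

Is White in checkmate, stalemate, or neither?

stalemate

White to move; white king on a8.
In check: no.
King squares — a7: attacked by Nc6; b7: attacked by Nd8; b8: attacked by Bg3.
Legal moves for White: none.
Not in check and no legal moves → stalemate.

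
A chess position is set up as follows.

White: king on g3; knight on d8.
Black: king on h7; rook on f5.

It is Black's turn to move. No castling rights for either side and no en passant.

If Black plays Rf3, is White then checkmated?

no

After Rf3: white king on g3; in check: yes, from the black rook on f3.
White has 5 legal replies: Kh4, Kg4, Kxf3, Kh2, Kg2.
In check but a legal move exists → not checkmate.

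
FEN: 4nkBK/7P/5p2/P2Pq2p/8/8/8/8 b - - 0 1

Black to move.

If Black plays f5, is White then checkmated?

After f5: white king on h8; in check: yes, from the black queen on e5.
King squares — g7: attacked by Qe5; h7: own pawn; g8: own bishop.
White has no legal moves → checkmate.

yes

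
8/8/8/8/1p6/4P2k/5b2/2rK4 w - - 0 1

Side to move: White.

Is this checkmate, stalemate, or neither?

White to move; white king on d1.
In check: yes, from the black rook on c1.
King squares — c1: available; e1: attacked by Rc1; c2: attacked by Rc1; d2: available; e2: available.
Legal moves for White: Ke2, Kd2, Kxc1.
White is in check but has 3 legal moves → neither.

neither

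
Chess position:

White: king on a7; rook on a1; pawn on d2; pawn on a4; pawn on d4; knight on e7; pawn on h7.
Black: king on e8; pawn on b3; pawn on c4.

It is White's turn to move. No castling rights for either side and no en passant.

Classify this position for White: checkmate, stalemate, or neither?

neither

White to move; white king on a7.
In check: no.
Legal moves for White include: Ng8, Nc8, Ng6, Nc6, Nf5, Nd5, Kb8, Ka8, Kb7, Kb6, Ka6, Ra3, Ra2, Rh1, Rg1, Rf1, Re1, Rd1, ... (list truncated; more exist).
White has legal moves and is not in check → neither.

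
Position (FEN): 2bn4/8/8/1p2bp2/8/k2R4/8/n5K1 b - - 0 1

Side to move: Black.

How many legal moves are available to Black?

Black to move; king on a3.
In check: yes, from the white rook on d3.
Legal moves: Kb4, Ka4, Kb2, Ka2, Bc3, Nb3.
Count: 6.

6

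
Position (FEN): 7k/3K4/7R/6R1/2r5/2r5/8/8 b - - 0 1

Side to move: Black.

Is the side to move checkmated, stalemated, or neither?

Black to move; black king on h8.
In check: yes, from the white rook on h6.
King squares — g7: attacked by Rg5; h7: attacked by Rh6; g8: attacked by Rg5.
Legal moves for Black: none.
In check with no legal moves → checkmate.

checkmate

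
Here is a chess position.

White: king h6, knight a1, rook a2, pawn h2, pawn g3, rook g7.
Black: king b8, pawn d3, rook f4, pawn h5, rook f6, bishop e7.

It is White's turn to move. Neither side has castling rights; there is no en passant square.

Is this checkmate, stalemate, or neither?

neither

White to move; white king on h6.
In check: yes, from the black rook on f6.
King squares — g5: available; h5: available; g6: attacked by Rf6; g7: own rook; h7: available.
Legal moves for White: Kh7, Kxh5, Kg5, Rg6.
White is in check but has 4 legal moves → neither.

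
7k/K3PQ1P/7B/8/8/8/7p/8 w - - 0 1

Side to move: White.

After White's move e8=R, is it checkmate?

yes

After e8=R: black king on h8; in check: yes, from the white rook on e8.
King squares — g7: attacked by Bh6; h7: attacked by Qf7; g8: attacked by Qf7.
Black has no legal moves → checkmate.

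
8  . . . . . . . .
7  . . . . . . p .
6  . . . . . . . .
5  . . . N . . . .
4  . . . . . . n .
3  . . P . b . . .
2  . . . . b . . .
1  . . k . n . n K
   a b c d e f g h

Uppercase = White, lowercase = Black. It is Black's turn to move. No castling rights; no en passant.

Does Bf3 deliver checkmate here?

yes

After Bf3: white king on h1; in check: yes, from the black bishop on f3.
King squares — g1: attacked by Be3; g2: attacked by Ne1; h2: attacked by Ng4.
White has no legal moves → checkmate.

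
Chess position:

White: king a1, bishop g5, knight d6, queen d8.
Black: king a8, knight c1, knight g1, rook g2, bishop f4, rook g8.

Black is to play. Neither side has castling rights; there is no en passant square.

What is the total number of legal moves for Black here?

Black to move; king on a8.
In check: yes, from the white queen on d8.
Legal moves: Ka7, Rxd8.
Count: 2.

2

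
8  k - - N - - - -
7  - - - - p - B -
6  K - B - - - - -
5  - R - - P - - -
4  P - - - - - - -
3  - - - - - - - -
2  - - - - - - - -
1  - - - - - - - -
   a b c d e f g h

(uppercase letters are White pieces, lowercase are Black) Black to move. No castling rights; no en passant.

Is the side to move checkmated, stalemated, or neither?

Black to move; black king on a8.
In check: yes, from the white bishop on c6.
King squares — a7: attacked by Ka6; b7: attacked by Rb5; b8: attacked by Rb5.
Legal moves for Black: none.
In check with no legal moves → checkmate.

checkmate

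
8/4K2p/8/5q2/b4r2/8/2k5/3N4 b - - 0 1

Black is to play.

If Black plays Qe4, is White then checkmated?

no

After Qe4: white king on e7; in check: yes, from the black queen on e4.
White has 2 legal replies: Kd8, Kd6.
In check but a legal move exists → not checkmate.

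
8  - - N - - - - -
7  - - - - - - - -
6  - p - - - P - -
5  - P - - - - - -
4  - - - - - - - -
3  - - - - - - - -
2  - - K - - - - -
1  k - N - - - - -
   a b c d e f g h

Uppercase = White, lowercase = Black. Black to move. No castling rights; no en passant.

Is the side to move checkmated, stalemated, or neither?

Black to move; black king on a1.
In check: no.
King squares — b1: attacked by Kc2; a2: attacked by Nc1; b2: attacked by Kc2.
Legal moves for Black: none.
Not in check and no legal moves → stalemate.

stalemate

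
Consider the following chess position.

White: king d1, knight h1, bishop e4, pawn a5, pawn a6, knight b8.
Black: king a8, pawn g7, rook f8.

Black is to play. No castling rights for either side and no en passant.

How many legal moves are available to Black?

2

Black to move; king on a8.
In check: yes, from the white bishop on e4.
Legal moves: Kxb8, Ka7.
Count: 2.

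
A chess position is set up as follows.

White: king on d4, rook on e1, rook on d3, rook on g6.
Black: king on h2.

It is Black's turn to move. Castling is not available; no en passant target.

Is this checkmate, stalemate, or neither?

Black to move; black king on h2.
In check: no.
King squares — g1: attacked by Re1; h1: attacked by Re1; g2: attacked by Rg6; g3: attacked by Rd3; h3: attacked by Rd3.
Legal moves for Black: none.
Not in check and no legal moves → stalemate.

stalemate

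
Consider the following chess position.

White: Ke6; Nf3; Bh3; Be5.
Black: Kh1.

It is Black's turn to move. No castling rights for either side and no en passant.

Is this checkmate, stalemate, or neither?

stalemate

Black to move; black king on h1.
In check: no.
King squares — g1: attacked by Nf3; g2: attacked by Bh3; h2: attacked by Nf3.
Legal moves for Black: none.
Not in check and no legal moves → stalemate.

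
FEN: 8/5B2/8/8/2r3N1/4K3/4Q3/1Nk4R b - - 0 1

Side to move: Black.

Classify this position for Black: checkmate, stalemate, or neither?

Black to move; black king on c1.
In check: yes, from the white rook on h1.
King squares — b1: attacked by Rh1; d1: attacked by Rh1; b2: attacked by Qe2; c2: attacked by Qe2; d2: attacked by Nb1.
Legal moves for Black: none.
In check with no legal moves → checkmate.

checkmate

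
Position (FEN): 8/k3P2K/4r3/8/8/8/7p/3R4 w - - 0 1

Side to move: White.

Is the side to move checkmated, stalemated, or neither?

White to move; white king on h7.
In check: no.
Legal moves for White include: Kh8, Kg8, Kg7, Rd8, Rd7+, Rd6, Rd5, Rd4, Rd3, Rd2, Rh1, Rg1, Rf1, Re1, Rc1, Rb1, Ra1+, e8=Q, ... (list truncated; more exist).
White has legal moves and is not in check → neither.

neither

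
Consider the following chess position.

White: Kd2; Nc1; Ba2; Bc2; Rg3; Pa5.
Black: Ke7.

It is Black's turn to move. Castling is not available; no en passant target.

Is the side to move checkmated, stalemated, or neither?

neither

Black to move; black king on e7.
In check: no.
Legal moves for Black: Kf8, Ke8, Kd8, Kd7, Kf6, Kd6.
Black has 6 legal moves and is not in check → neither.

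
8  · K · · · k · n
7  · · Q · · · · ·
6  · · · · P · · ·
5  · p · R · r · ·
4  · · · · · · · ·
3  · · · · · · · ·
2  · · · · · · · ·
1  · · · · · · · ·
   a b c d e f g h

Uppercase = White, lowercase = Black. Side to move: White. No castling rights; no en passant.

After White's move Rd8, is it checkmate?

yes

After Rd8: black king on f8; in check: yes, from the white rook on d8.
King squares — e7: attacked by Qc7; f7: attacked by Pe6; g7: attacked by Qc7; e8: attacked by Rd8; g8: attacked by Rd8.
Black has no legal moves → checkmate.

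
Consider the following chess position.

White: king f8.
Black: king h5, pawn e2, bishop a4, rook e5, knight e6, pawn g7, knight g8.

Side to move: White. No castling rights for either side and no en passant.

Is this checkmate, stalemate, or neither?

White to move; white king on f8.
In check: yes, from the black knight on e6.
King squares — e7: attacked by Ng8; f7: available; g7: attacked by Ne6; e8: attacked by Ba4; g8: available.
Legal moves for White: Kxg8, Kf7.
White is in check but has 2 legal moves → neither.

neither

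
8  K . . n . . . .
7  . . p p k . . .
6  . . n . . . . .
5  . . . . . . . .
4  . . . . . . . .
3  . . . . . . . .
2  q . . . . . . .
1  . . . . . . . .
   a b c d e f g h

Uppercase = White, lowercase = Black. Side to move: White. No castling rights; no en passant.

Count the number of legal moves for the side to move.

White to move; king on a8.
In check: yes, from the black queen on a2.
Legal moves: none.
Count: 0.

0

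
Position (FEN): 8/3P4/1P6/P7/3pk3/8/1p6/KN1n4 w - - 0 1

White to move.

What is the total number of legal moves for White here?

1

White to move; king on a1.
In check: yes, from the black pawn on b2.
Legal moves: Ka2.
Count: 1.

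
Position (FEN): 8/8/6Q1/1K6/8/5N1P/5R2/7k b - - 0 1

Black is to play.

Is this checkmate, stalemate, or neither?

Black to move; black king on h1.
In check: no.
King squares — g1: attacked by Nf3; g2: attacked by Rf2; h2: attacked by Rf2.
Legal moves for Black: none.
Not in check and no legal moves → stalemate.

stalemate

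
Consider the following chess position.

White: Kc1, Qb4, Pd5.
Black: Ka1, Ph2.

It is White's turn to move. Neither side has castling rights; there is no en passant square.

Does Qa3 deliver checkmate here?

After Qa3: black king on a1; in check: yes, from the white queen on a3.
King squares — b1: attacked by Kc1; a2: attacked by Qa3; b2: attacked by Kc1.
Black has no legal moves → checkmate.

yes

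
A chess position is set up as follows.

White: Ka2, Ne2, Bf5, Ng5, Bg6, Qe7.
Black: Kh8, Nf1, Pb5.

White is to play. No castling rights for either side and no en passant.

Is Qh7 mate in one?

After Qh7: black king on h8; in check: yes, from the white queen on h7.
King squares — g7: attacked by Qh7; h7: attacked by Ng5; g8: attacked by Qh7.
Black has no legal moves → checkmate.

yes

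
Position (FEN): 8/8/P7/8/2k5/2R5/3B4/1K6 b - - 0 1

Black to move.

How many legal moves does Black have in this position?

Black to move; king on c4.
In check: yes, from the white rook on c3.
Legal moves: Kd5, Kb5, Kd4, Kb4.
Count: 4.

4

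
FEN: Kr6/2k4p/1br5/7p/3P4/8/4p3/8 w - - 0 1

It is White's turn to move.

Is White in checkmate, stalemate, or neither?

White to move; white king on a8.
In check: yes, from the black rook on b8.
King squares — a7: attacked by Bb6; b7: attacked by Kc7; b8: attacked by Kc7.
Legal moves for White: none.
In check with no legal moves → checkmate.

checkmate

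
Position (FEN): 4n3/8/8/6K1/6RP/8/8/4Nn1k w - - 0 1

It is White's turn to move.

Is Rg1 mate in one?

no

After Rg1: black king on h1; in check: yes, from the white rook on g1.
Black has 2 legal replies: Kh2, Kxg1.
In check but a legal move exists → not checkmate.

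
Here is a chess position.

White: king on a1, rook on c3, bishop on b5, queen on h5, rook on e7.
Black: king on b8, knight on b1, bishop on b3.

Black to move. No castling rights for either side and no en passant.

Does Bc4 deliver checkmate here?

no

After Bc4: white king on a1; in check: no.
White is not in check, so this cannot be checkmate.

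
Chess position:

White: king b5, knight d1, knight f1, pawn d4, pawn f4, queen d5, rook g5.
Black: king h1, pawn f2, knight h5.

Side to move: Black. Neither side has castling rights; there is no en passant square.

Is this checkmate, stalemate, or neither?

Black to move; black king on h1.
In check: yes, from the white queen on d5.
King squares — g1: attacked by Rg5; g2: attacked by Qd5; h2: attacked by Nf1.
Legal moves for Black: none.
In check with no legal moves → checkmate.

checkmate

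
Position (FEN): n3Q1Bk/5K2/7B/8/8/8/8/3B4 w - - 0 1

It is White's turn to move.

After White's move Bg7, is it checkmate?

yes

After Bg7: black king on h8; in check: yes, from the white bishop on g7.
King squares — g7: attacked by Kf7; h7: attacked by Bg8; g8: attacked by Kf7.
Black has no legal moves → checkmate.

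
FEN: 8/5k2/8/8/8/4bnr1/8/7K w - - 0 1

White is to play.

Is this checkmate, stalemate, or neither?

stalemate

White to move; white king on h1.
In check: no.
King squares — g1: attacked by Be3; g2: attacked by Rg3; h2: attacked by Nf3.
Legal moves for White: none.
Not in check and no legal moves → stalemate.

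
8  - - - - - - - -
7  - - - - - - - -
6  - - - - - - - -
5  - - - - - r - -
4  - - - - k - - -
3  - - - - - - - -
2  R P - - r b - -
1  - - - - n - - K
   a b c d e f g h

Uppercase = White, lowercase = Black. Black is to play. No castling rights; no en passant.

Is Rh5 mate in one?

yes

After Rh5: white king on h1; in check: yes, from the black rook on h5.
King squares — g1: attacked by Bf2; g2: attacked by Ne1; h2: attacked by Rh5.
White has no legal moves → checkmate.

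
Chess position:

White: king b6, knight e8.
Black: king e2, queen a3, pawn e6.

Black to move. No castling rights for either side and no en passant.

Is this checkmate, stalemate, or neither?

neither

Black to move; black king on e2.
In check: no.
Legal moves for Black include: Qf8, Qa8, Qe7, Qa7+, Qd6+, Qa6+, Qc5+, Qa5+, Qb4+, Qa4, Qh3, Qg3, Qf3, Qe3+, Qd3, Qc3, Qb3+, Qb2+, ... (list truncated; more exist).
Black has legal moves and is not in check → neither.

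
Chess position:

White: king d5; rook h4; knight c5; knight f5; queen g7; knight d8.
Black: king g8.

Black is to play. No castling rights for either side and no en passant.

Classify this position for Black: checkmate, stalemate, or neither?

Black to move; black king on g8.
In check: yes, from the white queen on g7.
King squares — f7: attacked by Qg7; g7: attacked by Nf5; h7: attacked by Rh4; f8: attacked by Qg7; h8: attacked by Rh4.
Legal moves for Black: none.
In check with no legal moves → checkmate.

checkmate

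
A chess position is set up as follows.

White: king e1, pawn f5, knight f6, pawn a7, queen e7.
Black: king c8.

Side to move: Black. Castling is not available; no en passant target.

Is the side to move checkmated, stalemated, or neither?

stalemate

Black to move; black king on c8.
In check: no.
King squares — b7: attacked by Qe7; c7: attacked by Qe7; d7: attacked by Nf6; b8: attacked by Pa7; d8: attacked by Qe7.
Legal moves for Black: none.
Not in check and no legal moves → stalemate.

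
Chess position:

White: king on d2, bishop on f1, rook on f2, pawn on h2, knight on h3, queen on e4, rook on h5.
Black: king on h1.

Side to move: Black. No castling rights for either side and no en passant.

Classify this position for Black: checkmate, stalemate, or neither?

Black to move; black king on h1.
In check: yes, from the white queen on e4.
King squares — g1: attacked by Nh3; g2: attacked by Bf1; h2: attacked by Rf2.
Legal moves for Black: none.
In check with no legal moves → checkmate.

checkmate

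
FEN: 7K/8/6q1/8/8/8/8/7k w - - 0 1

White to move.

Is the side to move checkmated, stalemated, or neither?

White to move; white king on h8.
In check: no.
King squares — g7: attacked by Qg6; h7: attacked by Qg6; g8: attacked by Qg6.
Legal moves for White: none.
Not in check and no legal moves → stalemate.

stalemate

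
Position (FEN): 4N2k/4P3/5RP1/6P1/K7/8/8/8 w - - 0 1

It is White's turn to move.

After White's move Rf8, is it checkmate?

After Rf8: black king on h8; in check: yes, from the white rook on f8.
King squares — g7: attacked by Ne8; h7: attacked by Pg6; g8: attacked by Rf8.
Black has no legal moves → checkmate.

yes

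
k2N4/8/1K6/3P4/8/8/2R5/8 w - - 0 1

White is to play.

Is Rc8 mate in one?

After Rc8: black king on a8; in check: yes, from the white rook on c8.
King squares — a7: attacked by Kb6; b7: attacked by Kb6; b8: attacked by Rc8.
Black has no legal moves → checkmate.

yes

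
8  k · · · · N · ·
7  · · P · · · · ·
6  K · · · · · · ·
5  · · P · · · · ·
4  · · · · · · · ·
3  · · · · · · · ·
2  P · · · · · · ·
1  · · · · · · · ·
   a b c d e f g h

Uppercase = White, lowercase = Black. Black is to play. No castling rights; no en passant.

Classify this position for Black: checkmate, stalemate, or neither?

stalemate

Black to move; black king on a8.
In check: no.
King squares — a7: attacked by Ka6; b7: attacked by Ka6; b8: attacked by Pc7.
Legal moves for Black: none.
Not in check and no legal moves → stalemate.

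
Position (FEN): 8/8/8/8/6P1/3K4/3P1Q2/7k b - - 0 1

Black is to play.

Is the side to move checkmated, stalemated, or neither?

Black to move; black king on h1.
In check: no.
King squares — g1: attacked by Qf2; g2: attacked by Qf2; h2: attacked by Qf2.
Legal moves for Black: none.
Not in check and no legal moves → stalemate.

stalemate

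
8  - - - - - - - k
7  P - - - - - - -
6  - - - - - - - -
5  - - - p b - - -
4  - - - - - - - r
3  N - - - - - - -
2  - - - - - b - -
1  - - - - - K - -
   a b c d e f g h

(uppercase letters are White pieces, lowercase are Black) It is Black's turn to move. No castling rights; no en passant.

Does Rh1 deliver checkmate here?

After Rh1: white king on f1; in check: yes, from the black rook on h1.
White has 3 legal replies: Kg2, Kxf2, Ke2.
In check but a legal move exists → not checkmate.

no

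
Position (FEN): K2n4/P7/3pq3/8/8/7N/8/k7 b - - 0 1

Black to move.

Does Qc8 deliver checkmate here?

yes

After Qc8: white king on a8; in check: yes, from the black queen on c8.
King squares — a7: own pawn; b7: attacked by Qc8; b8: attacked by Qc8.
White has no legal moves → checkmate.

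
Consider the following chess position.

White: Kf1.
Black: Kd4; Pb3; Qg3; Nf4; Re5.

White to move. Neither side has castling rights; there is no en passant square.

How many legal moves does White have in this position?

0

White to move; king on f1.
In check: no.
Legal moves: none.
Count: 0.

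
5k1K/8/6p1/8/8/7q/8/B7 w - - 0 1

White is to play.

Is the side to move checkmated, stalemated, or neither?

White to move; white king on h8.
In check: yes, from the black queen on h3.
King squares — g7: attacked by Kf8; h7: attacked by Qh3; g8: attacked by Kf8.
Legal moves for White: none.
In check with no legal moves → checkmate.

checkmate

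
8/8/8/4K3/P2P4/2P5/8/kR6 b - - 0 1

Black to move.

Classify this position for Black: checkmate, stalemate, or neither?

neither

Black to move; black king on a1.
In check: yes, from the white rook on b1.
King squares — b1: available; a2: available; b2: attacked by Rb1.
Legal moves for Black: Ka2, Kxb1.
Black is in check but has 2 legal moves → neither.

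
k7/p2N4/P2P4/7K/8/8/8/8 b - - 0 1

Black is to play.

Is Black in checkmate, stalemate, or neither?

Black to move; black king on a8.
In check: no.
King squares — a7: own pawn; b7: attacked by Pa6; b8: attacked by Nd7.
Legal moves for Black: none.
Not in check and no legal moves → stalemate.

stalemate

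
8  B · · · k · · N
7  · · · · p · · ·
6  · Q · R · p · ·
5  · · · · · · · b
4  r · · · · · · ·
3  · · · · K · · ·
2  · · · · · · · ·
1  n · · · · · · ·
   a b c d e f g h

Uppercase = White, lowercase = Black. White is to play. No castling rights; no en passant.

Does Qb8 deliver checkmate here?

After Qb8: black king on e8; in check: yes, from the white queen on b8.
King squares — d7: attacked by Rd6; e7: own pawn; f7: attacked by Nh8; d8: attacked by Rd6; f8: attacked by Qb8.
Black has no legal moves → checkmate.

yes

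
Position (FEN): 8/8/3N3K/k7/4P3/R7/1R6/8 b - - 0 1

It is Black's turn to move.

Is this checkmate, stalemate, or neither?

Black to move; black king on a5.
In check: yes, from the white rook on a3.
King squares — a4: attacked by Ra3; b4: attacked by Rb2; b5: attacked by Rb2; a6: attacked by Ra3; b6: attacked by Rb2.
Legal moves for Black: none.
In check with no legal moves → checkmate.

checkmate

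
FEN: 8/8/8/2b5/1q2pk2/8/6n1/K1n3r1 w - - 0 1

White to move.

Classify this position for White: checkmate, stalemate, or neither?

stalemate

White to move; white king on a1.
In check: no.
King squares — b1: attacked by Qb4; a2: attacked by Nc1; b2: attacked by Qb4.
Legal moves for White: none.
Not in check and no legal moves → stalemate.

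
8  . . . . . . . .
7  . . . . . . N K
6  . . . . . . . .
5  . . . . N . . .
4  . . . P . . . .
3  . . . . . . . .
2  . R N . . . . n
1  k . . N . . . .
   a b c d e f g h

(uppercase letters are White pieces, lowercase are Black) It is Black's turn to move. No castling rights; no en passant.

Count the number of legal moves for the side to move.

Black to move; king on a1.
In check: yes, from the white knight on c2.
Legal moves: none.
Count: 0.

0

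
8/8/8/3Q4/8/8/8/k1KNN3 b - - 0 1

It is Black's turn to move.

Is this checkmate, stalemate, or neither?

stalemate

Black to move; black king on a1.
In check: no.
King squares — b1: attacked by Kc1; a2: attacked by Qd5; b2: attacked by Kc1.
Legal moves for Black: none.
Not in check and no legal moves → stalemate.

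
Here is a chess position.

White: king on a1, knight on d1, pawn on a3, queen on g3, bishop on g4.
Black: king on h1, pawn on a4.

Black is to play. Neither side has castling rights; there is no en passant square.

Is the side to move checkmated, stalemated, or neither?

Black to move; black king on h1.
In check: no.
King squares — g1: attacked by Qg3; g2: attacked by Qg3; h2: attacked by Qg3.
Legal moves for Black: none.
Not in check and no legal moves → stalemate.

stalemate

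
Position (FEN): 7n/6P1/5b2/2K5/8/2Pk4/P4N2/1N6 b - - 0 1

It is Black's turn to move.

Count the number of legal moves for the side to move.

Black to move; king on d3.
In check: yes, from the white knight on f2.
Legal moves: Ke3, Ke2, Kc2.
Count: 3.

3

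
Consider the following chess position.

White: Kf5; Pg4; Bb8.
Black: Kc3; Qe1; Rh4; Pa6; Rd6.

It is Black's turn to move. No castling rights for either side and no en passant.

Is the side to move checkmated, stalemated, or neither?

Black to move; black king on c3.
In check: no.
Legal moves for Black include: Rd8, Rd7, Rdh6, Rg6, Rf6+, Re6, Rc6, Rb6, Rd5+, Rd4, Rd3, Rd2, Rd1, Rh8, Rh7, Rhh6, Rh5+, Rxg4, ... (list truncated; more exist).
Black has legal moves and is not in check → neither.

neither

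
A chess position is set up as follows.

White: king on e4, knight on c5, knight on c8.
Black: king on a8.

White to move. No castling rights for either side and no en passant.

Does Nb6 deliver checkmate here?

After Nb6: black king on a8; in check: yes, from the white knight on b6.
Black has 2 legal replies: Kb8, Ka7.
In check but a legal move exists → not checkmate.

no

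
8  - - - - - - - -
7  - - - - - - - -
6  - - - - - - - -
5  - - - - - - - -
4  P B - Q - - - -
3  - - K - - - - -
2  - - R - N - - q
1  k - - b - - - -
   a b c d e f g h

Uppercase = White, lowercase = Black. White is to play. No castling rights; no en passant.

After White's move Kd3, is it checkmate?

After Kd3: black king on a1; in check: yes, from the white queen on d4.
Black has 1 legal reply: Kb1.
In check but a legal move exists → not checkmate.

no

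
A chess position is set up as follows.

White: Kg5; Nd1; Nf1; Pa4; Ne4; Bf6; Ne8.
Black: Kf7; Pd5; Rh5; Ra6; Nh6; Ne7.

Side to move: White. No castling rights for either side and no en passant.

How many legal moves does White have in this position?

2

White to move; king on g5.
In check: yes, from the black rook on h5.
Legal moves: Kxh5, Kf4.
Count: 2.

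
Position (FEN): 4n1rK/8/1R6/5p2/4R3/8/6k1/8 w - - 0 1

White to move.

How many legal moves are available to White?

White to move; king on h8.
In check: yes, from the black rook on g8.
Legal moves: Kxg8, Kh7.
Count: 2.

2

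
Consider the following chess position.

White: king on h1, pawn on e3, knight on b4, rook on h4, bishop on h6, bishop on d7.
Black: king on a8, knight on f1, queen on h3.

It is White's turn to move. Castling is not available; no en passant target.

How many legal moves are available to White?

3

White to move; king on h1.
In check: yes, from the black queen on h3.
Legal moves: Kg1, Bxh3, Rxh3.
Count: 3.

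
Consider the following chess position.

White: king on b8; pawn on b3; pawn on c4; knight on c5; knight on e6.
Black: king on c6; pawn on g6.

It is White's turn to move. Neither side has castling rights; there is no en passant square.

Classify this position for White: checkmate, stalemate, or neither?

White to move; white king on b8.
In check: no.
Legal moves for White: Kc8, Ka8, Ka7, Nf8, Nd8+, Ng7, Nc7, Ng5, Nf4, Nd4+, Nd7, Nb7, Na6, Ne4, Na4, Nd3, b4.
White has 17 legal moves and is not in check → neither.

neither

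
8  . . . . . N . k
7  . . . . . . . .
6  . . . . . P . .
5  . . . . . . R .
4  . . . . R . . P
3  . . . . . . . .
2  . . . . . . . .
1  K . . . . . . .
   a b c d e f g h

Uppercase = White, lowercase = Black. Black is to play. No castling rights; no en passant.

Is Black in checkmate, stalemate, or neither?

Black to move; black king on h8.
In check: no.
King squares — g7: attacked by Rg5; h7: attacked by Nf8; g8: attacked by Rg5.
Legal moves for Black: none.
Not in check and no legal moves → stalemate.

stalemate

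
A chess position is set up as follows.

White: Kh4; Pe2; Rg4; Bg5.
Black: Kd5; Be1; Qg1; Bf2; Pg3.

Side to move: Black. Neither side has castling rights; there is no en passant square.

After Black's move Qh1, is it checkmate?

yes

After Qh1: white king on h4; in check: yes, from the black queen on h1.
King squares — g3: attacked by Bf2; h3: attacked by Qh1; g4: own rook; g5: own bishop; h5: attacked by Qh1.
White has no legal moves → checkmate.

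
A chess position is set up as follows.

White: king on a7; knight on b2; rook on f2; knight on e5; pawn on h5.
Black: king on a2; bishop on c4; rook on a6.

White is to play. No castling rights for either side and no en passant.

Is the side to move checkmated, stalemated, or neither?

neither

White to move; white king on a7.
In check: yes, from the black rook on a6.
King squares — a6: attacked by Bc4; b6: attacked by Ra6; b7: available; a8: attacked by Ra6; b8: available.
Legal moves for White: Kb8, Kb7.
White is in check but has 2 legal moves → neither.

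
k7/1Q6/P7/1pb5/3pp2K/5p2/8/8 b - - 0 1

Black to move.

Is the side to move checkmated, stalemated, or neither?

checkmate

Black to move; black king on a8.
In check: yes, from the white queen on b7.
King squares — a7: attacked by Qb7; b7: attacked by Pa6; b8: attacked by Qb7.
Legal moves for Black: none.
In check with no legal moves → checkmate.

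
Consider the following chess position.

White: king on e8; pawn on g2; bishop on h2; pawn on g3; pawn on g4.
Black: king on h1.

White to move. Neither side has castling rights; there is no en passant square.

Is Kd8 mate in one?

After Kd8: black king on h1; in check: no.
Black is not in check, so this cannot be checkmate.

no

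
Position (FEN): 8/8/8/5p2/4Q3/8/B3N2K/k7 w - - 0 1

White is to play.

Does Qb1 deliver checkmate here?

After Qb1: black king on a1; in check: yes, from the white queen on b1.
King squares — b1: attacked by Ba2; a2: attacked by Qb1; b2: attacked by Qb1.
Black has no legal moves → checkmate.

yes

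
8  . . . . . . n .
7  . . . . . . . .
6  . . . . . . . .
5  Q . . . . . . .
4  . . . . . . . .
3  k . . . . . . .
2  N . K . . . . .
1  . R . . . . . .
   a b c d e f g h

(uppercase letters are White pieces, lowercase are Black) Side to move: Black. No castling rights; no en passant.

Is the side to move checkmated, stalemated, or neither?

Black to move; black king on a3.
In check: yes, from the white queen on a5.
King squares — a2: attacked by Qa5; b2: attacked by Rb1; b3: attacked by Rb1; a4: attacked by Qa5; b4: attacked by Rb1.
Legal moves for Black: none.
In check with no legal moves → checkmate.

checkmate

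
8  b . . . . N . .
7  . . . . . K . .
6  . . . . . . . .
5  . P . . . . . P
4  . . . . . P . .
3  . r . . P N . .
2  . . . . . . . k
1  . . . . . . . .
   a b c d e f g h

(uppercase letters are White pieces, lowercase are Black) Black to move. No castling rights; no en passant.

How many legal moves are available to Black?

Black to move; king on h2.
In check: yes, from the white knight on f3.
Legal moves: Kh3, Kg3, Kg2, Kh1, Bxf3.
Count: 5.

5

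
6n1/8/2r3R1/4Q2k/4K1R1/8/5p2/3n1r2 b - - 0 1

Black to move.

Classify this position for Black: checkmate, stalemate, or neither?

Black to move; black king on h5.
In check: yes, from the white queen on e5.
King squares — g4: attacked by Rg6; h4: attacked by Rg4; g5: attacked by Rg4; g6: attacked by Rg4; h6: attacked by Rg6.
Legal moves for Black: none.
In check with no legal moves → checkmate.

checkmate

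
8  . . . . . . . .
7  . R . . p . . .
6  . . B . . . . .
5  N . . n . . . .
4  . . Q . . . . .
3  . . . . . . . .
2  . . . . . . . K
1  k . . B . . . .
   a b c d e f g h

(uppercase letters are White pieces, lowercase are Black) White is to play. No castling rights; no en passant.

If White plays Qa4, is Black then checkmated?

yes

After Qa4: black king on a1; in check: yes, from the white queen on a4.
King squares — b1: attacked by Rb7; a2: attacked by Qa4; b2: attacked by Rb7.
Black has no legal moves → checkmate.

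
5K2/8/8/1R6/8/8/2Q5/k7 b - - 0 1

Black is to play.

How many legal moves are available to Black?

Black to move; king on a1.
In check: no.
Legal moves: none.
Count: 0.

0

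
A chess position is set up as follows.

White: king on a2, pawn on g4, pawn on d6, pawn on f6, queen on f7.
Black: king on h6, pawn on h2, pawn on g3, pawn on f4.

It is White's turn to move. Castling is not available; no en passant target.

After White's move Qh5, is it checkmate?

yes

After Qh5: black king on h6; in check: yes, from the white queen on h5.
King squares — g5: attacked by Qh5; h5: attacked by Pg4; g6: attacked by Qh5; g7: attacked by Pf6; h7: attacked by Qh5.
Black has no legal moves → checkmate.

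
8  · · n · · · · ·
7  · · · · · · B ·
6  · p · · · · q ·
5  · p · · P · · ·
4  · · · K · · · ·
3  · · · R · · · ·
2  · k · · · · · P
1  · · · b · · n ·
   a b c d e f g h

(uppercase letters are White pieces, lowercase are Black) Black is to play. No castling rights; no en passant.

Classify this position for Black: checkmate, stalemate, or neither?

neither

Black to move; black king on b2.
In check: no.
Legal moves for Black include: Ne7, Na7, Nd6, Qe8, Qh7, Qxg7, Qf7, Qh6, Qf6, Qe6, Qd6+, Qc6, Qh5, Qg5, Qf5, Qg4+, Qe4+, Qg3, ... (list truncated; more exist).
Black has legal moves and is not in check → neither.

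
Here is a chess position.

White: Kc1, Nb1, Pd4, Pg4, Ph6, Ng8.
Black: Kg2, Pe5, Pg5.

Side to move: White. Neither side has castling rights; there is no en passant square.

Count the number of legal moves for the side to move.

White to move; king on c1.
In check: no.
Legal moves: Ne7, Nf6, Kd2, Kc2, Kb2, Kd1, Nc3, Na3, Nd2, dxe5, h7, d5.
Count: 12.

12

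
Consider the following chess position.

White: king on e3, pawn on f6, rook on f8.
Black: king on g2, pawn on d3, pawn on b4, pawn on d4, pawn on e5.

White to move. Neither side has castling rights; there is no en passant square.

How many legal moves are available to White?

3

White to move; king on e3.
In check: yes, from the black pawn on d4.
Legal moves: Ke4, Kxd3, Kd2.
Count: 3.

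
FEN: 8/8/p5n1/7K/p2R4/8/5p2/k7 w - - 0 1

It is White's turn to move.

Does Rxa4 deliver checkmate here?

After Rxa4: black king on a1; in check: yes, from the white rook on a4.
Black has 2 legal replies: Kb2, Kb1.
In check but a legal move exists → not checkmate.

no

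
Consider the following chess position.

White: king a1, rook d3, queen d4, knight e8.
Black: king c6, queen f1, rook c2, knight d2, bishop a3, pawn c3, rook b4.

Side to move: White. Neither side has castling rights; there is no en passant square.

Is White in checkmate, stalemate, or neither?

checkmate

White to move; white king on a1.
In check: yes, from the black queen on f1.
King squares — b1: attacked by Qf1; a2: attacked by Rc2; b2: attacked by Rc2.
Legal moves for White: none.
In check with no legal moves → checkmate.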